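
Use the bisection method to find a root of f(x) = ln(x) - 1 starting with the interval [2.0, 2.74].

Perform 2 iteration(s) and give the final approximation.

f(x) = ln(x) - 1
Initial interval: [2.0, 2.74]

Iteration 1:
  c_1 = (2.000000 + 2.740000)/2 = 2.370000
  f(c_1) = f(2.370000) = -0.137110
  f(a) × f(c) ≥ 0, new interval: [2.370000, 2.740000]
Iteration 2:
  c_2 = (2.370000 + 2.740000)/2 = 2.555000
  f(c_2) = f(2.555000) = -0.061948
  f(a) × f(c) ≥ 0, new interval: [2.555000, 2.740000]

After 2 iteration(s), the approximation is c_2 = 2.555000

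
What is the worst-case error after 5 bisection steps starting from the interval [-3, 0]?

Bisection error bound: |error| ≤ (b-a)/2^n
|error| ≤ (0 - (-3))/2^5 = 3/2^5
|error| ≤ 0.0937500000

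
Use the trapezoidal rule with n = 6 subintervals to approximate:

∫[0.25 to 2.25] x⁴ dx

f(x) = x⁴
a = 0.25, b = 2.25, n = 6
h = (b - a)/n = 0.333333

Trapezoidal rule: (h/2)[f(x₀) + 2f(x₁) + 2f(x₂) + ... + f(xₙ)]

x_0 = 0.2500, f(x_0) = 0.003906, coefficient = 1
x_1 = 0.5833, f(x_1) = 0.115789, coefficient = 2
x_2 = 0.9167, f(x_2) = 0.706067, coefficient = 2
x_3 = 1.2500, f(x_3) = 2.441406, coefficient = 2
x_4 = 1.5833, f(x_4) = 6.284770, coefficient = 2
x_5 = 1.9167, f(x_5) = 13.495419, coefficient = 2
x_6 = 2.2500, f(x_6) = 25.628906, coefficient = 1

I ≈ (0.333333/2) × 71.719715 = 11.953286
Exact value: 11.532812
Error: 0.420473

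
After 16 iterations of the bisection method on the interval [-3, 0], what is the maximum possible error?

Bisection error bound: |error| ≤ (b-a)/2^n
|error| ≤ (0 - (-3))/2^16 = 3/2^16
|error| ≤ 0.0000457764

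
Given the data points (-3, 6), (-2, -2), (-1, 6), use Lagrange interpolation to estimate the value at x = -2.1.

Lagrange interpolation formula:
P(x) = Σ yᵢ × Lᵢ(x)
where Lᵢ(x) = Π_{j≠i} (x - xⱼ)/(xᵢ - xⱼ)

L_0(-2.1) = (-2.1 - (-2))/(-3 - (-2)) × (-2.1 - (-1))/(-3 - (-1)) = 0.055000
L_1(-2.1) = (-2.1 - (-3))/(-2 - (-3)) × (-2.1 - (-1))/(-2 - (-1)) = 0.990000
L_2(-2.1) = (-2.1 - (-3))/(-1 - (-3)) × (-2.1 - (-2))/(-1 - (-2)) = -0.045000

P(-2.1) = 6×L_0(-2.1) + (-2)×L_1(-2.1) + 6×L_2(-2.1)
P(-2.1) = -1.920000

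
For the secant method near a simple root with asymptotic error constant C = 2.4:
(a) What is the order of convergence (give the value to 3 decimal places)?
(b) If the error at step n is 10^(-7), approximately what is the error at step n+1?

(a) Secant method has superlinear convergence with order φ = (1+√5)/2 ≈ 1.618.
    This means |e_{n+1}| ≈ C|e_n|^1.618.

(b) With |e_n| = 10^(-7) and C = 2.4:
    |e_{n+1}| ≈ 2.4 × (10^(-7))^1.618 = 2.4 × 10^(-11.33)

(a) ≈ 1.618 (golden ratio); (b) |e_{n+1}| ≈ 1.132e-11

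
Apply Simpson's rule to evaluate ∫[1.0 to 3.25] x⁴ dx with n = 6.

f(x) = x⁴
a = 1.0, b = 3.25, n = 6
h = (b - a)/n = 0.375000

Simpson's rule: (h/3)[f(x₀) + 4f(x₁) + 2f(x₂) + ... + f(xₙ)]

x_0 = 1.0000, f(x_0) = 1.000000, coefficient = 1
x_1 = 1.3750, f(x_1) = 3.574463, coefficient = 4
x_2 = 1.7500, f(x_2) = 9.378906, coefficient = 2
x_3 = 2.1250, f(x_3) = 20.390869, coefficient = 4
x_4 = 2.5000, f(x_4) = 39.062500, coefficient = 2
x_5 = 2.8750, f(x_5) = 68.320557, coefficient = 4
x_6 = 3.2500, f(x_6) = 111.566406, coefficient = 1

I ≈ (0.375000/3) × 578.592773 = 72.324097
Exact value: 72.318164
Error: 0.005933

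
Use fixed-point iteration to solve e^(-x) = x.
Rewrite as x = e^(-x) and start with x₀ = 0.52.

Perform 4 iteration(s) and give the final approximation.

Equation: e^(-x) = x
Fixed-point form: x = e^(-x)
x₀ = 0.52

x_1 = g(0.520000) = 0.594521
x_2 = g(0.594521) = 0.551827
x_3 = g(0.551827) = 0.575897
x_4 = g(0.575897) = 0.562201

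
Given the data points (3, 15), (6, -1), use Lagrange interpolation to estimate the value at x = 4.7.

Lagrange interpolation formula:
P(x) = Σ yᵢ × Lᵢ(x)
where Lᵢ(x) = Π_{j≠i} (x - xⱼ)/(xᵢ - xⱼ)

L_0(4.7) = (4.7 - 6)/(3 - 6) = 0.433333
L_1(4.7) = (4.7 - 3)/(6 - 3) = 0.566667

P(4.7) = 15×L_0(4.7) + (-1)×L_1(4.7)
P(4.7) = 5.933333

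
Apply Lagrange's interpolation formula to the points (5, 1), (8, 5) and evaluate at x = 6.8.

Lagrange interpolation formula:
P(x) = Σ yᵢ × Lᵢ(x)
where Lᵢ(x) = Π_{j≠i} (x - xⱼ)/(xᵢ - xⱼ)

L_0(6.8) = (6.8 - 8)/(5 - 8) = 0.400000
L_1(6.8) = (6.8 - 5)/(8 - 5) = 0.600000

P(6.8) = 1×L_0(6.8) + 5×L_1(6.8)
P(6.8) = 3.400000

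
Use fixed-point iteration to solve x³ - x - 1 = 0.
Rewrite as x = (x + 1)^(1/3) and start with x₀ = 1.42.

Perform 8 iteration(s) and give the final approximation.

Equation: x³ - x - 1 = 0
Fixed-point form: x = (x + 1)^(1/3)
x₀ = 1.42

x_1 = g(1.420000) = 1.342575
x_2 = g(1.342575) = 1.328101
x_3 = g(1.328101) = 1.325360
x_4 = g(1.325360) = 1.324840
x_5 = g(1.324840) = 1.324741
x_6 = g(1.324741) = 1.324722
x_7 = g(1.324722) = 1.324719
x_8 = g(1.324719) = 1.324718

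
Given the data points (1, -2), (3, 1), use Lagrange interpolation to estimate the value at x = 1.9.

Lagrange interpolation formula:
P(x) = Σ yᵢ × Lᵢ(x)
where Lᵢ(x) = Π_{j≠i} (x - xⱼ)/(xᵢ - xⱼ)

L_0(1.9) = (1.9 - 3)/(1 - 3) = 0.550000
L_1(1.9) = (1.9 - 1)/(3 - 1) = 0.450000

P(1.9) = (-2)×L_0(1.9) + 1×L_1(1.9)
P(1.9) = -0.650000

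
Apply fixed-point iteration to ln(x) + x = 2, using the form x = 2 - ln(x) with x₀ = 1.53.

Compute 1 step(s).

Equation: ln(x) + x = 2
Fixed-point form: x = 2 - ln(x)
x₀ = 1.53

x_1 = g(1.530000) = 1.574732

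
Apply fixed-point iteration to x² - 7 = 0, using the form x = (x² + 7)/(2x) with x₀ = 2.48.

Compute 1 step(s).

Equation: x² - 7 = 0
Fixed-point form: x = (x² + 7)/(2x)
x₀ = 2.48

x_1 = g(2.480000) = 2.651290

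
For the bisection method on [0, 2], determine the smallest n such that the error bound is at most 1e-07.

We need (b-a)/2^n ≤ 1e-07
(2 - 0)/2^n ≤ 1e-07
2/2^n ≤ 1e-07
2^n ≥ 20000000
n ≥ log₂(20000000) = 24.25
n ≥ 25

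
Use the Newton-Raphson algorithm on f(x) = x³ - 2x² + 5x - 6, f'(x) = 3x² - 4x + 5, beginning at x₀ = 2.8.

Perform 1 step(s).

f(x) = x³ - 2x² + 5x - 6
f'(x) = 3x² - 4x + 5
x₀ = 2.8

Newton-Raphson formula: x_{n+1} = x_n - f(x_n)/f'(x_n)

Iteration 1:
  f(2.800000) = 14.272000
  f'(2.800000) = 17.320000
  x_1 = 2.800000 - 14.272000/17.320000 = 1.975982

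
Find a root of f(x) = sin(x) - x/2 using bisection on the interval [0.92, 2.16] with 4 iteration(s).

f(x) = sin(x) - x/2
Initial interval: [0.92, 2.16]

Iteration 1:
  c_1 = (0.920000 + 2.160000)/2 = 1.540000
  f(c_1) = f(1.540000) = 0.229526
  f(a) × f(c) ≥ 0, new interval: [1.540000, 2.160000]
Iteration 2:
  c_2 = (1.540000 + 2.160000)/2 = 1.850000
  f(c_2) = f(1.850000) = 0.036275
  f(a) × f(c) ≥ 0, new interval: [1.850000, 2.160000]
Iteration 3:
  c_3 = (1.850000 + 2.160000)/2 = 2.005000
  f(c_3) = f(2.005000) = -0.095295
  f(a) × f(c) < 0, new interval: [1.850000, 2.005000]
Iteration 4:
  c_4 = (1.850000 + 2.005000)/2 = 1.927500
  f(c_4) = f(1.927500) = -0.026697
  f(a) × f(c) < 0, new interval: [1.850000, 1.927500]

After 4 iteration(s), the approximation is c_4 = 1.927500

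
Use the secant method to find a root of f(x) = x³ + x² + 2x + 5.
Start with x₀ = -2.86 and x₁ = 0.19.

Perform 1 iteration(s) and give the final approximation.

f(x) = x³ + x² + 2x + 5
x₀ = -2.86, x₁ = 0.19

Secant formula: x_{n+1} = x_n - f(x_n)(x_n - x_{n-1})/(f(x_n) - f(x_{n-1}))

Iteration 1:
  f(-2.860000) = -15.934056
  f(0.190000) = 5.422959
  x_2 = 0.190000 - 5.422959×(0.190000 - (-2.860000))/(5.422959 - (-15.934056))
       = -0.584454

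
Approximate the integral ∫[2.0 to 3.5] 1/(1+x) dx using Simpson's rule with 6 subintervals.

f(x) = 1/(1+x)
a = 2.0, b = 3.5, n = 6
h = (b - a)/n = 0.250000

Simpson's rule: (h/3)[f(x₀) + 4f(x₁) + 2f(x₂) + ... + f(xₙ)]

x_0 = 2.0000, f(x_0) = 0.333333, coefficient = 1
x_1 = 2.2500, f(x_1) = 0.307692, coefficient = 4
x_2 = 2.5000, f(x_2) = 0.285714, coefficient = 2
x_3 = 2.7500, f(x_3) = 0.266667, coefficient = 4
x_4 = 3.0000, f(x_4) = 0.250000, coefficient = 2
x_5 = 3.2500, f(x_5) = 0.235294, coefficient = 4
x_6 = 3.5000, f(x_6) = 0.222222, coefficient = 1

I ≈ (0.250000/3) × 4.865596 = 0.405466
Exact value: 0.405465
Error: 0.000001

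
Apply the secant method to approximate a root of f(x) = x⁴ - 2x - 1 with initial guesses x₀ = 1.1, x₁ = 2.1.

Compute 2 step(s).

f(x) = x⁴ - 2x - 1
x₀ = 1.1, x₁ = 2.1

Secant formula: x_{n+1} = x_n - f(x_n)(x_n - x_{n-1})/(f(x_n) - f(x_{n-1}))

Iteration 1:
  f(1.100000) = -1.735900
  f(2.100000) = 14.248100
  x_2 = 2.100000 - 14.248100×(2.100000 - 1.100000)/(14.248100 - (-1.735900))
       = 1.208602
Iteration 2:
  f(2.100000) = 14.248100
  f(1.208602) = -1.283503
  x_3 = 1.208602 - (-1.283503)×(1.208602 - 2.100000)/(-1.283503 - 14.248100)
       = 1.282266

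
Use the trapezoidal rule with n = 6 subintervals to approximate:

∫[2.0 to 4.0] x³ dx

f(x) = x³
a = 2.0, b = 4.0, n = 6
h = (b - a)/n = 0.333333

Trapezoidal rule: (h/2)[f(x₀) + 2f(x₁) + 2f(x₂) + ... + f(xₙ)]

x_0 = 2.0000, f(x_0) = 8.000000, coefficient = 1
x_1 = 2.3333, f(x_1) = 12.703704, coefficient = 2
x_2 = 2.6667, f(x_2) = 18.962963, coefficient = 2
x_3 = 3.0000, f(x_3) = 27.000000, coefficient = 2
x_4 = 3.3333, f(x_4) = 37.037037, coefficient = 2
x_5 = 3.6667, f(x_5) = 49.296296, coefficient = 2
x_6 = 4.0000, f(x_6) = 64.000000, coefficient = 1

I ≈ (0.333333/2) × 362.000000 = 60.333333
Exact value: 60.000000
Error: 0.333333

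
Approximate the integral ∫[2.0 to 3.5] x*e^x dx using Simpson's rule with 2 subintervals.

f(x) = x*e^x
a = 2.0, b = 3.5, n = 2
h = (b - a)/n = 0.750000

Simpson's rule: (h/3)[f(x₀) + 4f(x₁) + 2f(x₂) + ... + f(xₙ)]

x_0 = 2.0000, f(x_0) = 14.778112, coefficient = 1
x_1 = 2.7500, f(x_1) = 43.017238, coefficient = 4
x_2 = 3.5000, f(x_2) = 115.904082, coefficient = 1

I ≈ (0.750000/3) × 302.751145 = 75.687786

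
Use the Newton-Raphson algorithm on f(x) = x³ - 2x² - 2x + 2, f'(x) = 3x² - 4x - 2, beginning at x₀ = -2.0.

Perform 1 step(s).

f(x) = x³ - 2x² - 2x + 2
f'(x) = 3x² - 4x - 2
x₀ = -2.0

Newton-Raphson formula: x_{n+1} = x_n - f(x_n)/f'(x_n)

Iteration 1:
  f(-2.000000) = -10.000000
  f'(-2.000000) = 18.000000
  x_1 = -2.000000 - (-10.000000)/18.000000 = -1.444444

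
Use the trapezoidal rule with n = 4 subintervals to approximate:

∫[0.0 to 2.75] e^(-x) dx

f(x) = e^(-x)
a = 0.0, b = 2.75, n = 4
h = (b - a)/n = 0.687500

Trapezoidal rule: (h/2)[f(x₀) + 2f(x₁) + 2f(x₂) + ... + f(xₙ)]

x_0 = 0.0000, f(x_0) = 1.000000, coefficient = 1
x_1 = 0.6875, f(x_1) = 0.502832, coefficient = 2
x_2 = 1.3750, f(x_2) = 0.252840, coefficient = 2
x_3 = 2.0625, f(x_3) = 0.127136, coefficient = 2
x_4 = 2.7500, f(x_4) = 0.063928, coefficient = 1

I ≈ (0.687500/2) × 2.829542 = 0.972655
Exact value: 0.936072
Error: 0.036583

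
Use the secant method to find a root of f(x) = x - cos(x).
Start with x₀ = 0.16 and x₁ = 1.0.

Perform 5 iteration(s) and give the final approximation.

f(x) = x - cos(x)
x₀ = 0.16, x₁ = 1.0

Secant formula: x_{n+1} = x_n - f(x_n)(x_n - x_{n-1})/(f(x_n) - f(x_{n-1}))

Iteration 1:
  f(0.160000) = -0.827227
  f(1.000000) = 0.459698
  x_2 = 1.000000 - 0.459698×(1.000000 - 0.160000)/(0.459698 - (-0.827227))
       = 0.699947
Iteration 2:
  f(1.000000) = 0.459698
  f(0.699947) = -0.064930
  x_3 = 0.699947 - (-0.064930)×(0.699947 - 1.000000)/(-0.064930 - 0.459698)
       = 0.737082
Iteration 3:
  f(0.699947) = -0.064930
  f(0.737082) = -0.003350
  x_4 = 0.737082 - (-0.003350)×(0.737082 - 0.699947)/(-0.003350 - (-0.064930))
       = 0.739103
Iteration 4:
  f(0.737082) = -0.003350
  f(0.739103) = 0.000030
  x_5 = 0.739103 - 0.000030×(0.739103 - 0.737082)/(0.000030 - (-0.003350))
       = 0.739085
Iteration 5:
  f(0.739103) = 0.000030
  f(0.739085) = 0.000000
  x_6 = 0.739085 - 0.000000×(0.739085 - 0.739103)/(0.000000 - 0.000030)
       = 0.739085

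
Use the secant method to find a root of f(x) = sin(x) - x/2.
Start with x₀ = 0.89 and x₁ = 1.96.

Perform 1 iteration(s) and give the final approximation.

f(x) = sin(x) - x/2
x₀ = 0.89, x₁ = 1.96

Secant formula: x_{n+1} = x_n - f(x_n)(x_n - x_{n-1})/(f(x_n) - f(x_{n-1}))

Iteration 1:
  f(0.890000) = 0.332072
  f(1.960000) = -0.054788
  x_2 = 1.960000 - (-0.054788)×(1.960000 - 0.890000)/(-0.054788 - 0.332072)
       = 1.808463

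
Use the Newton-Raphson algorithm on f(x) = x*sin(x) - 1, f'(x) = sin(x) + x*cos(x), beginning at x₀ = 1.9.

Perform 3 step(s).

f(x) = x*sin(x) - 1
f'(x) = sin(x) + x*cos(x)
x₀ = 1.9

Newton-Raphson formula: x_{n+1} = x_n - f(x_n)/f'(x_n)

Iteration 1:
  f(1.900000) = 0.797970
  f'(1.900000) = 0.332050
  x_1 = 1.900000 - 0.797970/0.332050 = -0.503163
Iteration 2:
  f(-0.503163) = -0.757375
  f'(-0.503163) = -0.923001
  x_2 = -0.503163 - (-0.757375)/(-0.923001) = -1.323720
Iteration 3:
  f(-1.323720) = 0.283521
  f'(-1.323720) = -1.293374
  x_3 = -1.323720 - 0.283521/(-1.293374) = -1.104510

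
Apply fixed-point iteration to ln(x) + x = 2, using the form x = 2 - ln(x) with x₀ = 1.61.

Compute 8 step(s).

Equation: ln(x) + x = 2
Fixed-point form: x = 2 - ln(x)
x₀ = 1.61

x_1 = g(1.610000) = 1.523766
x_2 = g(1.523766) = 1.578815
x_3 = g(1.578815) = 1.543325
x_4 = g(1.543325) = 1.566061
x_5 = g(1.566061) = 1.551437
x_6 = g(1.551437) = 1.560819
x_7 = g(1.560819) = 1.554790
x_8 = g(1.554790) = 1.558660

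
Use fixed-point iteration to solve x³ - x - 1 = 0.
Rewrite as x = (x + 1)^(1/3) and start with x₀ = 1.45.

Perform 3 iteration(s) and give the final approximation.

Equation: x³ - x - 1 = 0
Fixed-point form: x = (x + 1)^(1/3)
x₀ = 1.45

x_1 = g(1.450000) = 1.348100
x_2 = g(1.348100) = 1.329144
x_3 = g(1.329144) = 1.325558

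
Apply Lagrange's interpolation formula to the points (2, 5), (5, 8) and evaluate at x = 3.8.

Lagrange interpolation formula:
P(x) = Σ yᵢ × Lᵢ(x)
where Lᵢ(x) = Π_{j≠i} (x - xⱼ)/(xᵢ - xⱼ)

L_0(3.8) = (3.8 - 5)/(2 - 5) = 0.400000
L_1(3.8) = (3.8 - 2)/(5 - 2) = 0.600000

P(3.8) = 5×L_0(3.8) + 8×L_1(3.8)
P(3.8) = 6.800000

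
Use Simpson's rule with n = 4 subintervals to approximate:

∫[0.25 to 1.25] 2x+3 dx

f(x) = 2x+3
a = 0.25, b = 1.25, n = 4
h = (b - a)/n = 0.250000

Simpson's rule: (h/3)[f(x₀) + 4f(x₁) + 2f(x₂) + ... + f(xₙ)]

x_0 = 0.2500, f(x_0) = 3.500000, coefficient = 1
x_1 = 0.5000, f(x_1) = 4.000000, coefficient = 4
x_2 = 0.7500, f(x_2) = 4.500000, coefficient = 2
x_3 = 1.0000, f(x_3) = 5.000000, coefficient = 4
x_4 = 1.2500, f(x_4) = 5.500000, coefficient = 1

I ≈ (0.250000/3) × 54.000000 = 4.500000
Exact value: 4.500000
Error: 0.000000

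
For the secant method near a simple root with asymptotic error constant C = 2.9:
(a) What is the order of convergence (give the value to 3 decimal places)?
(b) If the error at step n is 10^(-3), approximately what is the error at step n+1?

(a) Secant method has superlinear convergence with order φ = (1+√5)/2 ≈ 1.618.
    This means |e_{n+1}| ≈ C|e_n|^1.618.

(b) With |e_n| = 10^(-3) and C = 2.9:
    |e_{n+1}| ≈ 2.9 × (10^(-3))^1.618 = 2.9 × 10^(-4.85)

(a) ≈ 1.618 (golden ratio); (b) |e_{n+1}| ≈ 4.058e-05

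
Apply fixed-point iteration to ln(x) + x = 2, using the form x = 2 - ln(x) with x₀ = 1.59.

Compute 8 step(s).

Equation: ln(x) + x = 2
Fixed-point form: x = 2 - ln(x)
x₀ = 1.59

x_1 = g(1.590000) = 1.536266
x_2 = g(1.536266) = 1.570645
x_3 = g(1.570645) = 1.548514
x_4 = g(1.548514) = 1.562705
x_5 = g(1.562705) = 1.553582
x_6 = g(1.553582) = 1.559437
x_7 = g(1.559437) = 1.555675
x_8 = g(1.555675) = 1.558090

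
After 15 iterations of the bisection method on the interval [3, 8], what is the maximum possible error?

Bisection error bound: |error| ≤ (b-a)/2^n
|error| ≤ (8 - 3)/2^15 = 5/2^15
|error| ≤ 0.0001525879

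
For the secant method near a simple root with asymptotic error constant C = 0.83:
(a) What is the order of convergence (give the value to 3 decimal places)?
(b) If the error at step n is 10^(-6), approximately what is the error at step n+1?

(a) Secant method has superlinear convergence with order φ = (1+√5)/2 ≈ 1.618.
    This means |e_{n+1}| ≈ C|e_n|^1.618.

(b) With |e_n| = 10^(-6) and C = 0.83:
    |e_{n+1}| ≈ 0.83 × (10^(-6))^1.618 = 0.83 × 10^(-9.71)

(a) ≈ 1.618 (golden ratio); (b) |e_{n+1}| ≈ 1.625e-10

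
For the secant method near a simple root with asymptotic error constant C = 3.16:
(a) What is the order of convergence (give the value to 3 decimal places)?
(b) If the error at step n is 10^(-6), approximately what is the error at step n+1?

(a) Secant method has superlinear convergence with order φ = (1+√5)/2 ≈ 1.618.
    This means |e_{n+1}| ≈ C|e_n|^1.618.

(b) With |e_n| = 10^(-6) and C = 3.16:
    |e_{n+1}| ≈ 3.16 × (10^(-6))^1.618 = 3.16 × 10^(-9.71)

(a) ≈ 1.618 (golden ratio); (b) |e_{n+1}| ≈ 6.187e-10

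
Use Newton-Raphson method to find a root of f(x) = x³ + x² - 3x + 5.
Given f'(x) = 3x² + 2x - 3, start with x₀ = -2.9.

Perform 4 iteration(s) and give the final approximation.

f(x) = x³ + x² - 3x + 5
f'(x) = 3x² + 2x - 3
x₀ = -2.9

Newton-Raphson formula: x_{n+1} = x_n - f(x_n)/f'(x_n)

Iteration 1:
  f(-2.900000) = -2.279000
  f'(-2.900000) = 16.430000
  x_1 = -2.900000 - (-2.279000)/16.430000 = -2.761290
Iteration 2:
  f(-2.761290) = -0.145482
  f'(-2.761290) = 14.351592
  x_2 = -2.761290 - (-0.145482)/14.351592 = -2.751153
Iteration 3:
  f(-2.751153) = -0.000747
  f'(-2.751153) = 14.204227
  x_3 = -2.751153 - (-0.000747)/14.204227 = -2.751101
Iteration 4:
  f(-2.751101) = 0.000000
  f'(-2.751101) = 14.203464
  x_4 = -2.751101 - 0.000000/14.203464 = -2.751101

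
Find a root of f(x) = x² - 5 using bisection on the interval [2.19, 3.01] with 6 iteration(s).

f(x) = x² - 5
Initial interval: [2.19, 3.01]

Iteration 1:
  c_1 = (2.190000 + 3.010000)/2 = 2.600000
  f(c_1) = f(2.600000) = 1.760000
  f(a) × f(c) < 0, new interval: [2.190000, 2.600000]
Iteration 2:
  c_2 = (2.190000 + 2.600000)/2 = 2.395000
  f(c_2) = f(2.395000) = 0.736025
  f(a) × f(c) < 0, new interval: [2.190000, 2.395000]
Iteration 3:
  c_3 = (2.190000 + 2.395000)/2 = 2.292500
  f(c_3) = f(2.292500) = 0.255556
  f(a) × f(c) < 0, new interval: [2.190000, 2.292500]
Iteration 4:
  c_4 = (2.190000 + 2.292500)/2 = 2.241250
  f(c_4) = f(2.241250) = 0.023202
  f(a) × f(c) < 0, new interval: [2.190000, 2.241250]
Iteration 5:
  c_5 = (2.190000 + 2.241250)/2 = 2.215625
  f(c_5) = f(2.215625) = -0.091006
  f(a) × f(c) ≥ 0, new interval: [2.215625, 2.241250]
Iteration 6:
  c_6 = (2.215625 + 2.241250)/2 = 2.228438
  f(c_6) = f(2.228438) = -0.034066
  f(a) × f(c) ≥ 0, new interval: [2.228438, 2.241250]

After 6 iteration(s), the approximation is c_6 = 2.228438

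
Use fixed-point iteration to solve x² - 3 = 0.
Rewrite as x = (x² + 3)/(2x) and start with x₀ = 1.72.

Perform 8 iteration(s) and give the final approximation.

Equation: x² - 3 = 0
Fixed-point form: x = (x² + 3)/(2x)
x₀ = 1.72

x_1 = g(1.720000) = 1.732093
x_2 = g(1.732093) = 1.732051
x_3 = g(1.732051) = 1.732051
x_4 = g(1.732051) = 1.732051
x_5 = g(1.732051) = 1.732051
x_6 = g(1.732051) = 1.732051
x_7 = g(1.732051) = 1.732051
x_8 = g(1.732051) = 1.732051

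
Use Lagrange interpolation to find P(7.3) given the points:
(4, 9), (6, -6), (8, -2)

Lagrange interpolation formula:
P(x) = Σ yᵢ × Lᵢ(x)
where Lᵢ(x) = Π_{j≠i} (x - xⱼ)/(xᵢ - xⱼ)

L_0(7.3) = (7.3 - 6)/(4 - 6) × (7.3 - 8)/(4 - 8) = -0.113750
L_1(7.3) = (7.3 - 4)/(6 - 4) × (7.3 - 8)/(6 - 8) = 0.577500
L_2(7.3) = (7.3 - 4)/(8 - 4) × (7.3 - 6)/(8 - 6) = 0.536250

P(7.3) = 9×L_0(7.3) + (-6)×L_1(7.3) + (-2)×L_2(7.3)
P(7.3) = -5.561250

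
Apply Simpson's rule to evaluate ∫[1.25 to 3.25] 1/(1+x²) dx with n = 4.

f(x) = 1/(1+x²)
a = 1.25, b = 3.25, n = 4
h = (b - a)/n = 0.500000

Simpson's rule: (h/3)[f(x₀) + 4f(x₁) + 2f(x₂) + ... + f(xₙ)]

x_0 = 1.2500, f(x_0) = 0.390244, coefficient = 1
x_1 = 1.7500, f(x_1) = 0.246154, coefficient = 4
x_2 = 2.2500, f(x_2) = 0.164948, coefficient = 2
x_3 = 2.7500, f(x_3) = 0.116788, coefficient = 4
x_4 = 3.2500, f(x_4) = 0.086486, coefficient = 1

I ≈ (0.500000/3) × 2.258396 = 0.376399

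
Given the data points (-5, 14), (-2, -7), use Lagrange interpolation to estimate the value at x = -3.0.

Lagrange interpolation formula:
P(x) = Σ yᵢ × Lᵢ(x)
where Lᵢ(x) = Π_{j≠i} (x - xⱼ)/(xᵢ - xⱼ)

L_0(-3.0) = (-3.0 - (-2))/(-5 - (-2)) = 0.333333
L_1(-3.0) = (-3.0 - (-5))/(-2 - (-5)) = 0.666667

P(-3.0) = 14×L_0(-3.0) + (-7)×L_1(-3.0)
P(-3.0) = 0.000000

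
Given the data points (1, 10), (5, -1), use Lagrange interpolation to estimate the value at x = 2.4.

Lagrange interpolation formula:
P(x) = Σ yᵢ × Lᵢ(x)
where Lᵢ(x) = Π_{j≠i} (x - xⱼ)/(xᵢ - xⱼ)

L_0(2.4) = (2.4 - 5)/(1 - 5) = 0.650000
L_1(2.4) = (2.4 - 1)/(5 - 1) = 0.350000

P(2.4) = 10×L_0(2.4) + (-1)×L_1(2.4)
P(2.4) = 6.150000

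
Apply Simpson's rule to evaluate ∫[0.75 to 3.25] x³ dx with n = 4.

f(x) = x³
a = 0.75, b = 3.25, n = 4
h = (b - a)/n = 0.625000

Simpson's rule: (h/3)[f(x₀) + 4f(x₁) + 2f(x₂) + ... + f(xₙ)]

x_0 = 0.7500, f(x_0) = 0.421875, coefficient = 1
x_1 = 1.3750, f(x_1) = 2.599609, coefficient = 4
x_2 = 2.0000, f(x_2) = 8.000000, coefficient = 2
x_3 = 2.6250, f(x_3) = 18.087891, coefficient = 4
x_4 = 3.2500, f(x_4) = 34.328125, coefficient = 1

I ≈ (0.625000/3) × 133.500000 = 27.812500
Exact value: 27.812500
Error: 0.000000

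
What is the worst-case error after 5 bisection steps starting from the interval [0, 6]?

Bisection error bound: |error| ≤ (b-a)/2^n
|error| ≤ (6 - 0)/2^5 = 6/2^5
|error| ≤ 0.1875000000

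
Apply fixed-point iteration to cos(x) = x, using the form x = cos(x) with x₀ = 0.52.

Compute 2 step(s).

Equation: cos(x) = x
Fixed-point form: x = cos(x)
x₀ = 0.52

x_1 = g(0.520000) = 0.867819
x_2 = g(0.867819) = 0.646492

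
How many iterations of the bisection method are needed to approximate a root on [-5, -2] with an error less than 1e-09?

We need (b-a)/2^n ≤ 1e-09
(-2 - (-5))/2^n ≤ 1e-09
3/2^n ≤ 1e-09
2^n ≥ 3000000000
n ≥ log₂(3000000000) = 31.48
n ≥ 32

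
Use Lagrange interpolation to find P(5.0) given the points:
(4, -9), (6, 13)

Lagrange interpolation formula:
P(x) = Σ yᵢ × Lᵢ(x)
where Lᵢ(x) = Π_{j≠i} (x - xⱼ)/(xᵢ - xⱼ)

L_0(5.0) = (5.0 - 6)/(4 - 6) = 0.500000
L_1(5.0) = (5.0 - 4)/(6 - 4) = 0.500000

P(5.0) = (-9)×L_0(5.0) + 13×L_1(5.0)
P(5.0) = 2.000000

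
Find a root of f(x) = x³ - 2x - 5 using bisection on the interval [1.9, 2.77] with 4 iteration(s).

f(x) = x³ - 2x - 5
Initial interval: [1.9, 2.77]

Iteration 1:
  c_1 = (1.900000 + 2.770000)/2 = 2.335000
  f(c_1) = f(2.335000) = 3.060945
  f(a) × f(c) < 0, new interval: [1.900000, 2.335000]
Iteration 2:
  c_2 = (1.900000 + 2.335000)/2 = 2.117500
  f(c_2) = f(2.117500) = 0.259460
  f(a) × f(c) < 0, new interval: [1.900000, 2.117500]
Iteration 3:
  c_3 = (1.900000 + 2.117500)/2 = 2.008750
  f(c_3) = f(2.008750) = -0.912040
  f(a) × f(c) ≥ 0, new interval: [2.008750, 2.117500]
Iteration 4:
  c_4 = (2.008750 + 2.117500)/2 = 2.063125
  f(c_4) = f(2.063125) = -0.344590
  f(a) × f(c) ≥ 0, new interval: [2.063125, 2.117500]

After 4 iteration(s), the approximation is c_4 = 2.063125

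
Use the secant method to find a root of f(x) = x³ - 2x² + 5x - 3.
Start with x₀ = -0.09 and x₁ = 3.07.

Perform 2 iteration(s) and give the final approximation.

f(x) = x³ - 2x² + 5x - 3
x₀ = -0.09, x₁ = 3.07

Secant formula: x_{n+1} = x_n - f(x_n)(x_n - x_{n-1})/(f(x_n) - f(x_{n-1}))

Iteration 1:
  f(-0.090000) = -3.466929
  f(3.070000) = 22.434643
  x_2 = 3.070000 - 22.434643×(3.070000 - (-0.090000))/(22.434643 - (-3.466929))
       = 0.332966
Iteration 2:
  f(3.070000) = 22.434643
  f(0.332966) = -1.519986
  x_3 = 0.332966 - (-1.519986)×(0.332966 - 3.070000)/(-1.519986 - 22.434643)
       = 0.506639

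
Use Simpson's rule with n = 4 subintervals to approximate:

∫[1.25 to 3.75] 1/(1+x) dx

f(x) = 1/(1+x)
a = 1.25, b = 3.75, n = 4
h = (b - a)/n = 0.625000

Simpson's rule: (h/3)[f(x₀) + 4f(x₁) + 2f(x₂) + ... + f(xₙ)]

x_0 = 1.2500, f(x_0) = 0.444444, coefficient = 1
x_1 = 1.8750, f(x_1) = 0.347826, coefficient = 4
x_2 = 2.5000, f(x_2) = 0.285714, coefficient = 2
x_3 = 3.1250, f(x_3) = 0.242424, coefficient = 4
x_4 = 3.7500, f(x_4) = 0.210526, coefficient = 1

I ≈ (0.625000/3) × 3.587401 = 0.747375
Exact value: 0.747214
Error: 0.000161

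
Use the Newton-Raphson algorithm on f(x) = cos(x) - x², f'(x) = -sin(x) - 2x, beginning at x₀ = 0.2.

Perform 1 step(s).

f(x) = cos(x) - x²
f'(x) = -sin(x) - 2x
x₀ = 0.2

Newton-Raphson formula: x_{n+1} = x_n - f(x_n)/f'(x_n)

Iteration 1:
  f(0.200000) = 0.940067
  f'(0.200000) = -0.598669
  x_1 = 0.200000 - 0.940067/(-0.598669) = 1.770260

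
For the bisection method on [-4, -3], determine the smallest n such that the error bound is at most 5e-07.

We need (b-a)/2^n ≤ 5e-07
(-3 - (-4))/2^n ≤ 5e-07
1/2^n ≤ 5e-07
2^n ≥ 2000000
n ≥ log₂(2000000) = 20.93
n ≥ 21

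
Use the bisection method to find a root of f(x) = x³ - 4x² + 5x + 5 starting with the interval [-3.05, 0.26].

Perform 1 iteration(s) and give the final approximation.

f(x) = x³ - 4x² + 5x + 5
Initial interval: [-3.05, 0.26]

Iteration 1:
  c_1 = (-3.050000 + 0.260000)/2 = -1.395000
  f(c_1) = f(-1.395000) = -12.473805
  f(a) × f(c) ≥ 0, new interval: [-1.395000, 0.260000]

After 1 iteration(s), the approximation is c_1 = -1.395000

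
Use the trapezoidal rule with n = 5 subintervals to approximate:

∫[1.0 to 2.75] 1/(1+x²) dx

f(x) = 1/(1+x²)
a = 1.0, b = 2.75, n = 5
h = (b - a)/n = 0.350000

Trapezoidal rule: (h/2)[f(x₀) + 2f(x₁) + 2f(x₂) + ... + f(xₙ)]

x_0 = 1.0000, f(x_0) = 0.500000, coefficient = 1
x_1 = 1.3500, f(x_1) = 0.354296, coefficient = 2
x_2 = 1.7000, f(x_2) = 0.257069, coefficient = 2
x_3 = 2.0500, f(x_3) = 0.192215, coefficient = 2
x_4 = 2.4000, f(x_4) = 0.147929, coefficient = 2
x_5 = 2.7500, f(x_5) = 0.116788, coefficient = 1

I ≈ (0.350000/2) × 2.519807 = 0.440966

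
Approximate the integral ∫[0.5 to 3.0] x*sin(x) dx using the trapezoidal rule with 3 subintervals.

f(x) = x*sin(x)
a = 0.5, b = 3.0, n = 3
h = (b - a)/n = 0.833333

Trapezoidal rule: (h/2)[f(x₀) + 2f(x₁) + 2f(x₂) + ... + f(xₙ)]

x_0 = 0.5000, f(x_0) = 0.239713, coefficient = 1
x_1 = 1.3333, f(x_1) = 1.295917, coefficient = 2
x_2 = 2.1667, f(x_2) = 1.793264, coefficient = 2
x_3 = 3.0000, f(x_3) = 0.423360, coefficient = 1

I ≈ (0.833333/2) × 6.841435 = 2.850598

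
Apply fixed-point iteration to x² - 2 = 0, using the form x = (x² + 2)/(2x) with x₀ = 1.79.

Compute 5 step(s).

Equation: x² - 2 = 0
Fixed-point form: x = (x² + 2)/(2x)
x₀ = 1.79

x_1 = g(1.790000) = 1.453659
x_2 = g(1.453659) = 1.414749
x_3 = g(1.414749) = 1.414214
x_4 = g(1.414214) = 1.414214
x_5 = g(1.414214) = 1.414214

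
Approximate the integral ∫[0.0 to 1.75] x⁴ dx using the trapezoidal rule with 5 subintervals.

f(x) = x⁴
a = 0.0, b = 1.75, n = 5
h = (b - a)/n = 0.350000

Trapezoidal rule: (h/2)[f(x₀) + 2f(x₁) + 2f(x₂) + ... + f(xₙ)]

x_0 = 0.0000, f(x_0) = 0.000000, coefficient = 1
x_1 = 0.3500, f(x_1) = 0.015006, coefficient = 2
x_2 = 0.7000, f(x_2) = 0.240100, coefficient = 2
x_3 = 1.0500, f(x_3) = 1.215506, coefficient = 2
x_4 = 1.4000, f(x_4) = 3.841600, coefficient = 2
x_5 = 1.7500, f(x_5) = 9.378906, coefficient = 1

I ≈ (0.350000/2) × 20.003331 = 3.500583
Exact value: 3.282617
Error: 0.217966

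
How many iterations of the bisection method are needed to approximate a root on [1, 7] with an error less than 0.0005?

We need (b-a)/2^n ≤ 0.0005
(7 - 1)/2^n ≤ 0.0005
6/2^n ≤ 0.0005
2^n ≥ 12000
n ≥ log₂(12000) = 13.55
n ≥ 14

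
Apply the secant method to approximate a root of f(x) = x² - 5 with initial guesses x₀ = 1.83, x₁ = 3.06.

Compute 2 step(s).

f(x) = x² - 5
x₀ = 1.83, x₁ = 3.06

Secant formula: x_{n+1} = x_n - f(x_n)(x_n - x_{n-1})/(f(x_n) - f(x_{n-1}))

Iteration 1:
  f(1.830000) = -1.651100
  f(3.060000) = 4.363600
  x_2 = 3.060000 - 4.363600×(3.060000 - 1.830000)/(4.363600 - (-1.651100))
       = 2.167648
Iteration 2:
  f(3.060000) = 4.363600
  f(2.167648) = -0.301301
  x_3 = 2.167648 - (-0.301301)×(2.167648 - 3.060000)/(-0.301301 - 4.363600)
       = 2.225284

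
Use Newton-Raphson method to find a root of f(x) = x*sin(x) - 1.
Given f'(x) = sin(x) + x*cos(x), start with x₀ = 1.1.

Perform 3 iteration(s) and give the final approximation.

f(x) = x*sin(x) - 1
f'(x) = sin(x) + x*cos(x)
x₀ = 1.1

Newton-Raphson formula: x_{n+1} = x_n - f(x_n)/f'(x_n)

Iteration 1:
  f(1.100000) = -0.019672
  f'(1.100000) = 1.390163
  x_1 = 1.100000 - (-0.019672)/1.390163 = 1.114151
Iteration 2:
  f(1.114151) = -0.000009
  f'(1.114151) = 1.388810
  x_2 = 1.114151 - (-0.000009)/1.388810 = 1.114157
Iteration 3:
  f(1.114157) = 0.000000
  f'(1.114157) = 1.388809
  x_3 = 1.114157 - 0.000000/1.388809 = 1.114157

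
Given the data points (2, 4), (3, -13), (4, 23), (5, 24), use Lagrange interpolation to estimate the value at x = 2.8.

Lagrange interpolation formula:
P(x) = Σ yᵢ × Lᵢ(x)
where Lᵢ(x) = Π_{j≠i} (x - xⱼ)/(xᵢ - xⱼ)

L_0(2.8) = (2.8 - 3)/(2 - 3) × (2.8 - 4)/(2 - 4) × (2.8 - 5)/(2 - 5) = 0.088000
L_1(2.8) = (2.8 - 2)/(3 - 2) × (2.8 - 4)/(3 - 4) × (2.8 - 5)/(3 - 5) = 1.056000
L_2(2.8) = (2.8 - 2)/(4 - 2) × (2.8 - 3)/(4 - 3) × (2.8 - 5)/(4 - 5) = -0.176000
L_3(2.8) = (2.8 - 2)/(5 - 2) × (2.8 - 3)/(5 - 3) × (2.8 - 4)/(5 - 4) = 0.032000

P(2.8) = 4×L_0(2.8) + (-13)×L_1(2.8) + 23×L_2(2.8) + 24×L_3(2.8)
P(2.8) = -16.656000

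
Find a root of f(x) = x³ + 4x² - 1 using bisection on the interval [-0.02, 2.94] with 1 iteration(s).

f(x) = x³ + 4x² - 1
Initial interval: [-0.02, 2.94]

Iteration 1:
  c_1 = (-0.020000 + 2.940000)/2 = 1.460000
  f(c_1) = f(1.460000) = 10.638536
  f(a) × f(c) < 0, new interval: [-0.020000, 1.460000]

After 1 iteration(s), the approximation is c_1 = 1.460000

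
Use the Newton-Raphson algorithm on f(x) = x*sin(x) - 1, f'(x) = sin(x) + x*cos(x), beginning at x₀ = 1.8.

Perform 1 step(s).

f(x) = x*sin(x) - 1
f'(x) = sin(x) + x*cos(x)
x₀ = 1.8

Newton-Raphson formula: x_{n+1} = x_n - f(x_n)/f'(x_n)

Iteration 1:
  f(1.800000) = 0.752926
  f'(1.800000) = 0.564884
  x_1 = 1.800000 - 0.752926/0.564884 = 0.467114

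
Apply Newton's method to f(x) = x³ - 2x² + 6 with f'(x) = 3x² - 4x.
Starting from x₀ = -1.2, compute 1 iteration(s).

f(x) = x³ - 2x² + 6
f'(x) = 3x² - 4x
x₀ = -1.2

Newton-Raphson formula: x_{n+1} = x_n - f(x_n)/f'(x_n)

Iteration 1:
  f(-1.200000) = 1.392000
  f'(-1.200000) = 9.120000
  x_1 = -1.200000 - 1.392000/9.120000 = -1.352632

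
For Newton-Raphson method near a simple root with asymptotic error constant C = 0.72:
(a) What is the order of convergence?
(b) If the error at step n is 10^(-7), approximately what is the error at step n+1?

(a) Newton-Raphson has quadratic (order 2) convergence near simple roots.
    This means |e_{n+1}| ≈ C|e_n|².

(b) With |e_n| = 10^(-7) and C = 0.72:
    |e_{n+1}| ≈ 0.72 × (10^(-7))² = 0.72 × 10^(-14)

(a) 2 (quadratic); (b) |e_{n+1}| ≈ 7.200e-15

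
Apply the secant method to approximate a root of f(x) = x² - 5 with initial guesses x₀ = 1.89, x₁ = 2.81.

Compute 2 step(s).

f(x) = x² - 5
x₀ = 1.89, x₁ = 2.81

Secant formula: x_{n+1} = x_n - f(x_n)(x_n - x_{n-1})/(f(x_n) - f(x_{n-1}))

Iteration 1:
  f(1.890000) = -1.427900
  f(2.810000) = 2.896100
  x_2 = 2.810000 - 2.896100×(2.810000 - 1.890000)/(2.896100 - (-1.427900))
       = 2.193809
Iteration 2:
  f(2.810000) = 2.896100
  f(2.193809) = -0.187204
  x_3 = 2.193809 - (-0.187204)×(2.193809 - 2.810000)/(-0.187204 - 2.896100)
       = 2.231221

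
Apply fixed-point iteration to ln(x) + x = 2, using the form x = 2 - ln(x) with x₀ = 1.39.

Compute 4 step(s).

Equation: ln(x) + x = 2
Fixed-point form: x = 2 - ln(x)
x₀ = 1.39

x_1 = g(1.390000) = 1.670696
x_2 = g(1.670696) = 1.486760
x_3 = g(1.486760) = 1.603401
x_4 = g(1.603401) = 1.527873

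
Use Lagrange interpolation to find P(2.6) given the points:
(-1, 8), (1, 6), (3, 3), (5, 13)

Lagrange interpolation formula:
P(x) = Σ yᵢ × Lᵢ(x)
where Lᵢ(x) = Π_{j≠i} (x - xⱼ)/(xᵢ - xⱼ)

L_0(2.6) = (2.6 - 1)/(-1 - 1) × (2.6 - 3)/(-1 - 3) × (2.6 - 5)/(-1 - 5) = -0.032000
L_1(2.6) = (2.6 - (-1))/(1 - (-1)) × (2.6 - 3)/(1 - 3) × (2.6 - 5)/(1 - 5) = 0.216000
L_2(2.6) = (2.6 - (-1))/(3 - (-1)) × (2.6 - 1)/(3 - 1) × (2.6 - 5)/(3 - 5) = 0.864000
L_3(2.6) = (2.6 - (-1))/(5 - (-1)) × (2.6 - 1)/(5 - 1) × (2.6 - 3)/(5 - 3) = -0.048000

P(2.6) = 8×L_0(2.6) + 6×L_1(2.6) + 3×L_2(2.6) + 13×L_3(2.6)
P(2.6) = 3.008000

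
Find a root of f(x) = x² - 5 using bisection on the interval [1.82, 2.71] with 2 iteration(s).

f(x) = x² - 5
Initial interval: [1.82, 2.71]

Iteration 1:
  c_1 = (1.820000 + 2.710000)/2 = 2.265000
  f(c_1) = f(2.265000) = 0.130225
  f(a) × f(c) < 0, new interval: [1.820000, 2.265000]
Iteration 2:
  c_2 = (1.820000 + 2.265000)/2 = 2.042500
  f(c_2) = f(2.042500) = -0.828194
  f(a) × f(c) ≥ 0, new interval: [2.042500, 2.265000]

After 2 iteration(s), the approximation is c_2 = 2.042500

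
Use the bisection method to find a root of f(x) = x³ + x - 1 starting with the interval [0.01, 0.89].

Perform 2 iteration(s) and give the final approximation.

f(x) = x³ + x - 1
Initial interval: [0.01, 0.89]

Iteration 1:
  c_1 = (0.010000 + 0.890000)/2 = 0.450000
  f(c_1) = f(0.450000) = -0.458875
  f(a) × f(c) ≥ 0, new interval: [0.450000, 0.890000]
Iteration 2:
  c_2 = (0.450000 + 0.890000)/2 = 0.670000
  f(c_2) = f(0.670000) = -0.029237
  f(a) × f(c) ≥ 0, new interval: [0.670000, 0.890000]

After 2 iteration(s), the approximation is c_2 = 0.670000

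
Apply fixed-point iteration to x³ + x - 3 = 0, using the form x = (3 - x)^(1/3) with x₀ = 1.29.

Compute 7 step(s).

Equation: x³ + x - 3 = 0
Fixed-point form: x = (3 - x)^(1/3)
x₀ = 1.29

x_1 = g(1.290000) = 1.195819
x_2 = g(1.195819) = 1.217382
x_3 = g(1.217382) = 1.212512
x_4 = g(1.212512) = 1.213615
x_5 = g(1.213615) = 1.213366
x_6 = g(1.213366) = 1.213422
x_7 = g(1.213422) = 1.213409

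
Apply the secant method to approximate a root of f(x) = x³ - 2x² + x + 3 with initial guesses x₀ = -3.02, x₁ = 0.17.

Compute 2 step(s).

f(x) = x³ - 2x² + x + 3
x₀ = -3.02, x₁ = 0.17

Secant formula: x_{n+1} = x_n - f(x_n)(x_n - x_{n-1})/(f(x_n) - f(x_{n-1}))

Iteration 1:
  f(-3.020000) = -45.804408
  f(0.170000) = 3.117113
  x_2 = 0.170000 - 3.117113×(0.170000 - (-3.020000))/(3.117113 - (-45.804408))
       = -0.033256
Iteration 2:
  f(0.170000) = 3.117113
  f(-0.033256) = 2.964495
  x_3 = -0.033256 - 2.964495×(-0.033256 - 0.170000)/(2.964495 - 3.117113)
       = -3.981366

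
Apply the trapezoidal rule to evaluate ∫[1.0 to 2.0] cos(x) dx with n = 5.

f(x) = cos(x)
a = 1.0, b = 2.0, n = 5
h = (b - a)/n = 0.200000

Trapezoidal rule: (h/2)[f(x₀) + 2f(x₁) + 2f(x₂) + ... + f(xₙ)]

x_0 = 1.0000, f(x_0) = 0.540302, coefficient = 1
x_1 = 1.2000, f(x_1) = 0.362358, coefficient = 2
x_2 = 1.4000, f(x_2) = 0.169967, coefficient = 2
x_3 = 1.6000, f(x_3) = -0.029200, coefficient = 2
x_4 = 1.8000, f(x_4) = -0.227202, coefficient = 2
x_5 = 2.0000, f(x_5) = -0.416147, coefficient = 1

I ≈ (0.200000/2) × 0.676002 = 0.067600
Exact value: 0.067826
Error: 0.000226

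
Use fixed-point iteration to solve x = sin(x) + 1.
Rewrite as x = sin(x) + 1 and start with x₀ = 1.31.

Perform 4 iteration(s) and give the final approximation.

Equation: x = sin(x) + 1
Fixed-point form: x = sin(x) + 1
x₀ = 1.31

x_1 = g(1.310000) = 1.966185
x_2 = g(1.966185) = 1.922847
x_3 = g(1.922847) = 1.938668
x_4 = g(1.938668) = 1.933095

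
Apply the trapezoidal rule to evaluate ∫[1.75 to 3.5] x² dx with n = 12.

f(x) = x²
a = 1.75, b = 3.5, n = 12
h = (b - a)/n = 0.145833

Trapezoidal rule: (h/2)[f(x₀) + 2f(x₁) + 2f(x₂) + ... + f(xₙ)]

x_0 = 1.7500, f(x_0) = 3.062500, coefficient = 1
x_1 = 1.8958, f(x_1) = 3.594184, coefficient = 2
x_2 = 2.0417, f(x_2) = 4.168403, coefficient = 2
x_3 = 2.1875, f(x_3) = 4.785156, coefficient = 2
x_4 = 2.3333, f(x_4) = 5.444444, coefficient = 2
x_5 = 2.4792, f(x_5) = 6.146267, coefficient = 2
x_6 = 2.6250, f(x_6) = 6.890625, coefficient = 2
x_7 = 2.7708, f(x_7) = 7.677517, coefficient = 2
x_8 = 2.9167, f(x_8) = 8.506944, coefficient = 2
x_9 = 3.0625, f(x_9) = 9.378906, coefficient = 2
x_10 = 3.2083, f(x_10) = 10.293403, coefficient = 2
x_11 = 3.3542, f(x_11) = 11.250434, coefficient = 2
x_12 = 3.5000, f(x_12) = 12.250000, coefficient = 1

I ≈ (0.145833/2) × 171.585069 = 12.511411
Exact value: 12.505208
Error: 0.006203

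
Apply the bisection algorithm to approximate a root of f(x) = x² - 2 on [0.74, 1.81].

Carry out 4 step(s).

f(x) = x² - 2
Initial interval: [0.74, 1.81]

Iteration 1:
  c_1 = (0.740000 + 1.810000)/2 = 1.275000
  f(c_1) = f(1.275000) = -0.374375
  f(a) × f(c) ≥ 0, new interval: [1.275000, 1.810000]
Iteration 2:
  c_2 = (1.275000 + 1.810000)/2 = 1.542500
  f(c_2) = f(1.542500) = 0.379306
  f(a) × f(c) < 0, new interval: [1.275000, 1.542500]
Iteration 3:
  c_3 = (1.275000 + 1.542500)/2 = 1.408750
  f(c_3) = f(1.408750) = -0.015423
  f(a) × f(c) ≥ 0, new interval: [1.408750, 1.542500]
Iteration 4:
  c_4 = (1.408750 + 1.542500)/2 = 1.475625
  f(c_4) = f(1.475625) = 0.177469
  f(a) × f(c) < 0, new interval: [1.408750, 1.475625]

After 4 iteration(s), the approximation is c_4 = 1.475625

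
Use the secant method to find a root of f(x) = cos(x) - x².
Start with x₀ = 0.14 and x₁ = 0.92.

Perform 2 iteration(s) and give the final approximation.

f(x) = cos(x) - x²
x₀ = 0.14, x₁ = 0.92

Secant formula: x_{n+1} = x_n - f(x_n)(x_n - x_{n-1})/(f(x_n) - f(x_{n-1}))

Iteration 1:
  f(0.140000) = 0.970616
  f(0.920000) = -0.240580
  x_2 = 0.920000 - (-0.240580)×(0.920000 - 0.140000)/(-0.240580 - 0.970616)
       = 0.765069
Iteration 2:
  f(0.920000) = -0.240580
  f(0.765069) = 0.136005
  x_3 = 0.765069 - 0.136005×(0.765069 - 0.920000)/(0.136005 - (-0.240580))
       = 0.821023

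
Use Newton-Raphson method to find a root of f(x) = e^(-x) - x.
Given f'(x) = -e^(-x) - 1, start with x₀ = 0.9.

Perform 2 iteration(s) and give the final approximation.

f(x) = e^(-x) - x
f'(x) = -e^(-x) - 1
x₀ = 0.9

Newton-Raphson formula: x_{n+1} = x_n - f(x_n)/f'(x_n)

Iteration 1:
  f(0.900000) = -0.493430
  f'(0.900000) = -1.406570
  x_1 = 0.900000 - (-0.493430)/(-1.406570) = 0.549196
Iteration 2:
  f(0.549196) = 0.028218
  f'(0.549196) = -1.577414
  x_2 = 0.549196 - 0.028218/(-1.577414) = 0.567085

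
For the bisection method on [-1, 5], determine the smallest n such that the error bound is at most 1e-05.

We need (b-a)/2^n ≤ 1e-05
(5 - (-1))/2^n ≤ 1e-05
6/2^n ≤ 1e-05
2^n ≥ 600000
n ≥ log₂(600000) = 19.19
n ≥ 20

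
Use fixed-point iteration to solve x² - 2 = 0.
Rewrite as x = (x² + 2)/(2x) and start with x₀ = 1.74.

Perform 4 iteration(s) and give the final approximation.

Equation: x² - 2 = 0
Fixed-point form: x = (x² + 2)/(2x)
x₀ = 1.74

x_1 = g(1.740000) = 1.444713
x_2 = g(1.444713) = 1.414535
x_3 = g(1.414535) = 1.414214
x_4 = g(1.414214) = 1.414214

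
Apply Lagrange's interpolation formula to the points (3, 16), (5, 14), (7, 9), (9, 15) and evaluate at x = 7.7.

Lagrange interpolation formula:
P(x) = Σ yᵢ × Lᵢ(x)
where Lᵢ(x) = Π_{j≠i} (x - xⱼ)/(xᵢ - xⱼ)

L_0(7.7) = (7.7 - 5)/(3 - 5) × (7.7 - 7)/(3 - 7) × (7.7 - 9)/(3 - 9) = 0.051188
L_1(7.7) = (7.7 - 3)/(5 - 3) × (7.7 - 7)/(5 - 7) × (7.7 - 9)/(5 - 9) = -0.267313
L_2(7.7) = (7.7 - 3)/(7 - 3) × (7.7 - 5)/(7 - 5) × (7.7 - 9)/(7 - 9) = 1.031062
L_3(7.7) = (7.7 - 3)/(9 - 3) × (7.7 - 5)/(9 - 5) × (7.7 - 7)/(9 - 7) = 0.185063

P(7.7) = 16×L_0(7.7) + 14×L_1(7.7) + 9×L_2(7.7) + 15×L_3(7.7)
P(7.7) = 9.132125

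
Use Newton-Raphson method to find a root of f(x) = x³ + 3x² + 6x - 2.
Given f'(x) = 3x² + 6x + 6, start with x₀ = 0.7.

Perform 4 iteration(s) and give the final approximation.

f(x) = x³ + 3x² + 6x - 2
f'(x) = 3x² + 6x + 6
x₀ = 0.7

Newton-Raphson formula: x_{n+1} = x_n - f(x_n)/f'(x_n)

Iteration 1:
  f(0.700000) = 4.013000
  f'(0.700000) = 11.670000
  x_1 = 0.700000 - 4.013000/11.670000 = 0.356127
Iteration 2:
  f(0.356127) = 0.562406
  f'(0.356127) = 8.517240
  x_2 = 0.356127 - 0.562406/8.517240 = 0.290095
Iteration 3:
  f(0.290095) = 0.017451
  f'(0.290095) = 7.993038
  x_3 = 0.290095 - 0.017451/7.993038 = 0.287912
Iteration 4:
  f(0.287912) = 0.000018
  f'(0.287912) = 7.976152
  x_4 = 0.287912 - 0.000018/7.976152 = 0.287910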